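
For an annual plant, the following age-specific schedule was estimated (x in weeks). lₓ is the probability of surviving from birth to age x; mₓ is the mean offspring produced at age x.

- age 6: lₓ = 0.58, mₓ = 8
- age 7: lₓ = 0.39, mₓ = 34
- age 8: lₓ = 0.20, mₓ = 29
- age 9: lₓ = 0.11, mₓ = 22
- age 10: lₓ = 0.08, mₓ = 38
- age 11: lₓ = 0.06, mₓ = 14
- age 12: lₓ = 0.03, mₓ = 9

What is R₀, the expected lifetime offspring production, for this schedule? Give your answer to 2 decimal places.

R₀ = Σ lₓ mₓ:
  age 6: 0.58 × 8 = 4.6400
  age 7: 0.39 × 34 = 13.2600
  age 8: 0.20 × 29 = 5.8000
  age 9: 0.11 × 22 = 2.4200
  age 10: 0.08 × 38 = 3.0400
  age 11: 0.06 × 14 = 0.8400
  age 12: 0.03 × 9 = 0.2700
R₀ = 4.6400 + 13.2600 + 5.8000 + 2.4200 + 3.0400 + 0.8400 + 0.2700 = 30.2700

30.27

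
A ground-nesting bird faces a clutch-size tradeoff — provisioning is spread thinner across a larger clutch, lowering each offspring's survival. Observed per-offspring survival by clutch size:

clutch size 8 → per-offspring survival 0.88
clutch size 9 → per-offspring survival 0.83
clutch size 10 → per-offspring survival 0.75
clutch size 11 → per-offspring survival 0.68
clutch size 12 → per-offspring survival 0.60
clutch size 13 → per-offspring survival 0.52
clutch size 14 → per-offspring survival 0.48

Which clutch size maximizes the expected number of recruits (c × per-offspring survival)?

Expected recruits = c × s(c):
  c=8: 8 × 0.88 = 7.040
  c=9: 9 × 0.83 = 7.470
  c=10: 10 × 0.75 = 7.500
  c=11: 11 × 0.68 = 7.480
  c=12: 12 × 0.60 = 7.200
  c=13: 13 × 0.52 = 6.760
  c=14: 14 × 0.48 = 6.720
Maximum at c = 10 (7.500 recruits).

10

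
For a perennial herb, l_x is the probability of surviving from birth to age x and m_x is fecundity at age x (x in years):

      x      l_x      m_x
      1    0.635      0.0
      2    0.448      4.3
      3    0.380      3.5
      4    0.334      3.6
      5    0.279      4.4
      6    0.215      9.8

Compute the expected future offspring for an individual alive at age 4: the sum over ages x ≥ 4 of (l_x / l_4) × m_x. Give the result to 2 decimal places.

13.58

l_4 = 0.334. Conditional survival from age 4 to x is l_x / l_4.
  x=4: (0.334/0.334) × 3.6 = 3.6000
  x=5: (0.279/0.334) × 4.4 = 3.6754
  x=6: (0.215/0.334) × 9.8 = 6.3084
Sum = 3.6000 + 3.6754 + 6.3084 = 13.5838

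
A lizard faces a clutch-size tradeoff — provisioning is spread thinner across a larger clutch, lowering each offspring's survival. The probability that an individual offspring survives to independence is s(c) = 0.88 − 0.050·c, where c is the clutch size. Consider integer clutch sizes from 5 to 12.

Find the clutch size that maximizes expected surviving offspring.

Expected surviving offspring = c × s(c):
  c=5: 5 × 0.630 = 3.150
  c=6: 6 × 0.580 = 3.480
  c=7: 7 × 0.530 = 3.710
  c=8: 8 × 0.480 = 3.840
  c=9: 9 × 0.430 = 3.870
  c=10: 10 × 0.380 = 3.800
  c=11: 11 × 0.330 = 3.630
  c=12: 12 × 0.280 = 3.360
Maximum at c = 9 (3.870 surviving offspring).

9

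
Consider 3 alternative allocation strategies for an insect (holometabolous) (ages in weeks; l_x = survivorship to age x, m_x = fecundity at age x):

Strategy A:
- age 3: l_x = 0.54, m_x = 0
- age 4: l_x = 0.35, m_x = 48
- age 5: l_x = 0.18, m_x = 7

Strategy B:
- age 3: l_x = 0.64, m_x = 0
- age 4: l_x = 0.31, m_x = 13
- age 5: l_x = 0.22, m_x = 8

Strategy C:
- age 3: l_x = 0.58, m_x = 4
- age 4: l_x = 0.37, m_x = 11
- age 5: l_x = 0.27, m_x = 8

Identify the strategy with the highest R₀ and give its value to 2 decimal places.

18.06

Strategy A: R₀ = 0.54×0 + 0.35×48 + 0.18×7 = 18.0600
Strategy B: R₀ = 0.64×0 + 0.31×13 + 0.22×8 = 5.7900
Strategy C: R₀ = 0.58×4 + 0.37×11 + 0.27×8 = 8.5500
Highest R₀: strategy A with 18.0600.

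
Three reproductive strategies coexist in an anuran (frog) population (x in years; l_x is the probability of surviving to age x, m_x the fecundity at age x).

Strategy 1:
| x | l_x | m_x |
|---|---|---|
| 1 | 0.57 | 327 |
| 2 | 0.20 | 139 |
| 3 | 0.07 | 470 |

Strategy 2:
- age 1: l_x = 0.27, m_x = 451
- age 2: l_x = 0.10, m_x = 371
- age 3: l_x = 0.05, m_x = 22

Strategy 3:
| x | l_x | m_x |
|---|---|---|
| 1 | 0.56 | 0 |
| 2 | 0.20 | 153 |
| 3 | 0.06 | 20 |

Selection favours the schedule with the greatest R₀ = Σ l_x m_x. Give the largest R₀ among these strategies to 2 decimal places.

Strategy 1: R₀ = 0.57×327 + 0.20×139 + 0.07×470 = 247.0900
Strategy 2: R₀ = 0.27×451 + 0.10×371 + 0.05×22 = 159.9700
Strategy 3: R₀ = 0.56×0 + 0.20×153 + 0.06×20 = 31.8000
Highest R₀: strategy 1 with 247.0900.

247.09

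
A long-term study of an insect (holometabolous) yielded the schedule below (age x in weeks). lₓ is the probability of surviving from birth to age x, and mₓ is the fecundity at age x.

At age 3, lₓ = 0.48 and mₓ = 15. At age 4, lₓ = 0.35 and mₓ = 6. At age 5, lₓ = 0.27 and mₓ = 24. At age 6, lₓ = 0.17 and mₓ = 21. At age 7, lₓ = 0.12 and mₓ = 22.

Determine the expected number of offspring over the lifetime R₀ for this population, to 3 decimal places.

21.990

R₀ = Σ lₓ mₓ:
  age 3: 0.48 × 15 = 7.2000
  age 4: 0.35 × 6 = 2.1000
  age 5: 0.27 × 24 = 6.4800
  age 6: 0.17 × 21 = 3.5700
  age 7: 0.12 × 22 = 2.6400
R₀ = 7.2000 + 2.1000 + 6.4800 + 3.5700 + 2.6400 = 21.9900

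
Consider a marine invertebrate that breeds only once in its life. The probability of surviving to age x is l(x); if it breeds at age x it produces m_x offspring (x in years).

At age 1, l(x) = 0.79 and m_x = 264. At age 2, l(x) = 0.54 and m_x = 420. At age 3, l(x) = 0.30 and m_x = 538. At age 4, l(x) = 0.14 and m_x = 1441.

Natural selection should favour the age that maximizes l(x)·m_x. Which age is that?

Expected offspring if breeding at age x = l(x) × m_x:
  age 1: 0.79 × 264 = 208.560
  age 2: 0.54 × 420 = 226.800
  age 3: 0.30 × 538 = 161.400
  age 4: 0.14 × 1441 = 201.740
Maximum at age 2 (226.800).

2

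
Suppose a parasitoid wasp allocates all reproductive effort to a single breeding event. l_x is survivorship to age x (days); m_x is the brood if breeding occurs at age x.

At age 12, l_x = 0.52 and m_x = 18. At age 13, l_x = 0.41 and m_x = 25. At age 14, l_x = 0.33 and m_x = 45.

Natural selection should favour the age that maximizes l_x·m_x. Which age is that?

14

Expected offspring if breeding at age x = l_x × m_x:
  age 12: 0.52 × 18 = 9.360
  age 13: 0.41 × 25 = 10.250
  age 14: 0.33 × 45 = 14.850
Maximum at age 14 (14.850).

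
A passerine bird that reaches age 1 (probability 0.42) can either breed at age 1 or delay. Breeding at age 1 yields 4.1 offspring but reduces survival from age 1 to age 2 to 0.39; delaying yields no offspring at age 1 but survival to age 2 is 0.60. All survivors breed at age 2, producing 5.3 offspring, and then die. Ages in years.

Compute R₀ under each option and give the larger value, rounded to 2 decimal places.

2.59

breed at age 1: R₀ = 0.42 × (4.1 + 0.39 × 5.3) = 0.42 × 6.1670 = 2.5901
delay to age 2: R₀ = 0.42 × (0.60 × 5.3) = 0.42 × 3.1800 = 1.3356
Higher: breed at age 1 (2.5901).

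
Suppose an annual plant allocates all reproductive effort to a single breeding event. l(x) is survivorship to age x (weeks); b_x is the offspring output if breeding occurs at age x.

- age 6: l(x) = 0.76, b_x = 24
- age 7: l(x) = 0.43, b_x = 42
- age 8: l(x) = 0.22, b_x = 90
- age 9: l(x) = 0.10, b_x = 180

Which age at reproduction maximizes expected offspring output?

Expected offspring if breeding at age x = l(x) × b_x:
  age 6: 0.76 × 24 = 18.240
  age 7: 0.43 × 42 = 18.060
  age 8: 0.22 × 90 = 19.800
  age 9: 0.10 × 180 = 18.000
Maximum at age 8 (19.800).

8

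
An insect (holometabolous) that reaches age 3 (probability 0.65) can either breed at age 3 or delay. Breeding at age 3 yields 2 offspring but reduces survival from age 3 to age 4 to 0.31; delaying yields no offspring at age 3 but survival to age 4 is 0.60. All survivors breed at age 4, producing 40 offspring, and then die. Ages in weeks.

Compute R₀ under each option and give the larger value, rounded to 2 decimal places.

15.60

breed at age 3: R₀ = 0.65 × (2 + 0.31 × 40) = 0.65 × 14.4000 = 9.3600
delay to age 4: R₀ = 0.65 × (0.60 × 40) = 0.65 × 24.0000 = 15.6000
Higher: delay to age 4 (15.6000).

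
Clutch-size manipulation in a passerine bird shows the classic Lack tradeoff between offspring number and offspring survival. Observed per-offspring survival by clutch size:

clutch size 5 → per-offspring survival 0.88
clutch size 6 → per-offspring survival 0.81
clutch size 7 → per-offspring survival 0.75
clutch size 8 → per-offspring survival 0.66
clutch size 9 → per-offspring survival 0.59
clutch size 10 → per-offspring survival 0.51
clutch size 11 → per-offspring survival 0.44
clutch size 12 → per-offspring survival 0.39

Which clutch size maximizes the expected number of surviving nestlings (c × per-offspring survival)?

9

Expected surviving nestlings = c × s(c):
  c=5: 5 × 0.88 = 4.400
  c=6: 6 × 0.81 = 4.860
  c=7: 7 × 0.75 = 5.250
  c=8: 8 × 0.66 = 5.280
  c=9: 9 × 0.59 = 5.310
  c=10: 10 × 0.51 = 5.100
  c=11: 11 × 0.44 = 4.840
  c=12: 12 × 0.39 = 4.680
Maximum at c = 9 (5.310 surviving nestlings).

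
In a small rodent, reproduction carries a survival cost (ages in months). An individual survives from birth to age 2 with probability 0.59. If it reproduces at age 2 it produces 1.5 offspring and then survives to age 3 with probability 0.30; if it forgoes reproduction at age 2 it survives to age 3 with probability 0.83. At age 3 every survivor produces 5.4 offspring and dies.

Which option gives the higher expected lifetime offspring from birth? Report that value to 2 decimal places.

2.64

breed at age 2: R₀ = 0.59 × (1.5 + 0.30 × 5.4) = 0.59 × 3.1200 = 1.8408
delay to age 3: R₀ = 0.59 × (0.83 × 5.4) = 0.59 × 4.4820 = 2.6444
Higher: delay to age 3 (2.6444).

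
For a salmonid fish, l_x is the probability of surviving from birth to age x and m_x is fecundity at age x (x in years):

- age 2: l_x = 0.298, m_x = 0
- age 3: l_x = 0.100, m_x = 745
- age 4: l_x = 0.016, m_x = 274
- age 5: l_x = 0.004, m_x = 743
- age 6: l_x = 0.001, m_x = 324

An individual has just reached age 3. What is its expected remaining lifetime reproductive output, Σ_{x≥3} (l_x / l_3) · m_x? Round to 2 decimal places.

821.80

l_3 = 0.100. Conditional survival from age 3 to x is l_x / l_3.
  x=3: (0.100/0.100) × 745 = 745.0000
  x=4: (0.016/0.100) × 274 = 43.8400
  x=5: (0.004/0.100) × 743 = 29.7200
  x=6: (0.001/0.100) × 324 = 3.2400
Sum = 745.0000 + 43.8400 + 29.7200 + 3.2400 = 821.8000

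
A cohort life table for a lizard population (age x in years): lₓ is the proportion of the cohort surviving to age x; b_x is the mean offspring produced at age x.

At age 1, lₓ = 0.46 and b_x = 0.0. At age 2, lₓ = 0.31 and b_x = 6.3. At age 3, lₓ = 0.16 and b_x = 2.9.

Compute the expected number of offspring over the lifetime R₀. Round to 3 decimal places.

2.417

R₀ = Σ lₓ b_x:
  age 1: 0.46 × 0.0 = 0.0000
  age 2: 0.31 × 6.3 = 1.9530
  age 3: 0.16 × 2.9 = 0.4640
R₀ = 0.0000 + 1.9530 + 0.4640 = 2.4170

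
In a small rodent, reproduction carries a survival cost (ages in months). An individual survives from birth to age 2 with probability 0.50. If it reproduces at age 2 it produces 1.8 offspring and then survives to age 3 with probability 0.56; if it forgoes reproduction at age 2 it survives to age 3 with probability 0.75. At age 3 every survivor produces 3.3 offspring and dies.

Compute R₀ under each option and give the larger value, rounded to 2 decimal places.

breed at age 2: R₀ = 0.50 × (1.8 + 0.56 × 3.3) = 0.50 × 3.6480 = 1.8240
delay to age 3: R₀ = 0.50 × (0.75 × 3.3) = 0.50 × 2.4750 = 1.2375
Higher: breed at age 2 (1.8240).

1.82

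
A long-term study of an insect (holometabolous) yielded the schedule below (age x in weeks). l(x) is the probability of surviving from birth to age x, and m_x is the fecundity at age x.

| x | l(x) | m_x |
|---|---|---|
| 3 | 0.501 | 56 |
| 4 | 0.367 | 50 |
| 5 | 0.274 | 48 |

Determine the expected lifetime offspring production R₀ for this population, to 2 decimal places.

59.56

R₀ = Σ l(x) m_x:
  age 3: 0.501 × 56 = 28.0560
  age 4: 0.367 × 50 = 18.3500
  age 5: 0.274 × 48 = 13.1520
R₀ = 28.0560 + 18.3500 + 13.1520 = 59.5580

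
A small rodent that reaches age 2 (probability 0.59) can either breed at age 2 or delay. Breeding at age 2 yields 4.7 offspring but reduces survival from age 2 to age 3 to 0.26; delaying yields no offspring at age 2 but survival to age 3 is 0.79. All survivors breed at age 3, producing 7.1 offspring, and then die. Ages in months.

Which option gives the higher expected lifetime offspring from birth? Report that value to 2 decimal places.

3.86

breed at age 2: R₀ = 0.59 × (4.7 + 0.26 × 7.1) = 0.59 × 6.5460 = 3.8621
delay to age 3: R₀ = 0.59 × (0.79 × 7.1) = 0.59 × 5.6090 = 3.3093
Higher: breed at age 2 (3.8621).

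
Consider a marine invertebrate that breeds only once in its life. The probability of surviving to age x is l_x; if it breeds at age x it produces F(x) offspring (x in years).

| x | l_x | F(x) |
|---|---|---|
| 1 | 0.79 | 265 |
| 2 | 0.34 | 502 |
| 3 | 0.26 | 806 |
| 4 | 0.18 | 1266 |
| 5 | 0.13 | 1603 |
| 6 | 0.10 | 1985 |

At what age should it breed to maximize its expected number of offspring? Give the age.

4

Expected offspring if breeding at age x = l_x × F(x):
  age 1: 0.79 × 265 = 209.350
  age 2: 0.34 × 502 = 170.680
  age 3: 0.26 × 806 = 209.560
  age 4: 0.18 × 1266 = 227.880
  age 5: 0.13 × 1603 = 208.390
  age 6: 0.10 × 1985 = 198.500
Maximum at age 4 (227.880).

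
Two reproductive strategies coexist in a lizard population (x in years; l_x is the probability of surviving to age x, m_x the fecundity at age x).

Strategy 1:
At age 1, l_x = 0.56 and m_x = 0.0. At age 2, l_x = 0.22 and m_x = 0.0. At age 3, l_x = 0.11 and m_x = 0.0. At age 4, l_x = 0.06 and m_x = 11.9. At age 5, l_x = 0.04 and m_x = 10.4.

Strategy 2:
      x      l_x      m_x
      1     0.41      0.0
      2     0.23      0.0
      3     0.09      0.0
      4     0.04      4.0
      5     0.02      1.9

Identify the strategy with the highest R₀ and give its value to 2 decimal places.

Strategy 1: R₀ = 0.56×0.0 + 0.22×0.0 + 0.11×0.0 + 0.06×11.9 + 0.04×10.4 = 1.1300
Strategy 2: R₀ = 0.41×0.0 + 0.23×0.0 + 0.09×0.0 + 0.04×4.0 + 0.02×1.9 = 0.1980
Highest R₀: strategy 1 with 1.1300.

1.13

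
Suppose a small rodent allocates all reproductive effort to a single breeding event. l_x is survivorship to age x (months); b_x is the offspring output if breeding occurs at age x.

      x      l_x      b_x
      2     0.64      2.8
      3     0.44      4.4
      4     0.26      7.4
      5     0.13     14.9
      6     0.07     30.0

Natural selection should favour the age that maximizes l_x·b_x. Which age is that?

Expected offspring if breeding at age x = l_x × b_x:
  age 2: 0.64 × 2.8 = 1.792
  age 3: 0.44 × 4.4 = 1.936
  age 4: 0.26 × 7.4 = 1.924
  age 5: 0.13 × 14.9 = 1.937
  age 6: 0.07 × 30.0 = 2.100
Maximum at age 6 (2.100).

6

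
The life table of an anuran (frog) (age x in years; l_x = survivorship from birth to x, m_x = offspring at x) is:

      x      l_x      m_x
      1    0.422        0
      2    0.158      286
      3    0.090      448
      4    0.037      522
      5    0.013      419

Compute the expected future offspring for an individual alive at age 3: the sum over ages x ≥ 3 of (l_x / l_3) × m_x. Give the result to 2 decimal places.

723.12

l_3 = 0.090. Conditional survival from age 3 to x is l_x / l_3.
  x=3: (0.090/0.090) × 448 = 448.0000
  x=4: (0.037/0.090) × 522 = 214.6000
  x=5: (0.013/0.090) × 419 = 60.5222
Sum = 448.0000 + 214.6000 + 60.5222 = 723.1222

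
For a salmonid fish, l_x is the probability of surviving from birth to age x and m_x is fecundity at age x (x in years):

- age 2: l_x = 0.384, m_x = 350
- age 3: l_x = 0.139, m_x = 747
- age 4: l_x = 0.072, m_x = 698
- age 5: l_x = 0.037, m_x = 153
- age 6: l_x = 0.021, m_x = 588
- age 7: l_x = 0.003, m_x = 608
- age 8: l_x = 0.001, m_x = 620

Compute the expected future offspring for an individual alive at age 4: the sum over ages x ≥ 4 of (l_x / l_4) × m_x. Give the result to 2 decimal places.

982.07

l_4 = 0.072. Conditional survival from age 4 to x is l_x / l_4.
  x=4: (0.072/0.072) × 698 = 698.0000
  x=5: (0.037/0.072) × 153 = 78.6250
  x=6: (0.021/0.072) × 588 = 171.5000
  x=7: (0.003/0.072) × 608 = 25.3333
  x=8: (0.001/0.072) × 620 = 8.6111
Sum = 698.0000 + 78.6250 + 171.5000 + 25.3333 + 8.6111 = 982.0694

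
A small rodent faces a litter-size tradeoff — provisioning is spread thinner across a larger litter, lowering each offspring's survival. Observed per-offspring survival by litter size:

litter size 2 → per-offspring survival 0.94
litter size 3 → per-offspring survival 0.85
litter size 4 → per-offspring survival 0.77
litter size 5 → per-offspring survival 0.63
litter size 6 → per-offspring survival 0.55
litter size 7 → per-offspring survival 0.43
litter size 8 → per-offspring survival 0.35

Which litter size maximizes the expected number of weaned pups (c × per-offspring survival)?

Expected weaned pups = c × s(c):
  c=2: 2 × 0.94 = 1.880
  c=3: 3 × 0.85 = 2.550
  c=4: 4 × 0.77 = 3.080
  c=5: 5 × 0.63 = 3.150
  c=6: 6 × 0.55 = 3.300
  c=7: 7 × 0.43 = 3.010
  c=8: 8 × 0.35 = 2.800
Maximum at c = 6 (3.300 weaned pups).

6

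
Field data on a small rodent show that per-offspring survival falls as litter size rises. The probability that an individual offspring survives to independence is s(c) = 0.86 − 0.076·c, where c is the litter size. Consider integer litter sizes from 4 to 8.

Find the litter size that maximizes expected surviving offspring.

Expected surviving offspring = c × s(c):
  c=4: 4 × 0.556 = 2.224
  c=5: 5 × 0.480 = 2.400
  c=6: 6 × 0.404 = 2.424
  c=7: 7 × 0.328 = 2.296
  c=8: 8 × 0.252 = 2.016
Maximum at c = 6 (2.424 surviving offspring).

6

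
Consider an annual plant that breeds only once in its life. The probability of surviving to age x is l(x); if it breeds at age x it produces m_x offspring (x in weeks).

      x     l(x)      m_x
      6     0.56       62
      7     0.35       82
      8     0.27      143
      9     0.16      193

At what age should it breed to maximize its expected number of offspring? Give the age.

8

Expected offspring if breeding at age x = l(x) × m_x:
  age 6: 0.56 × 62 = 34.720
  age 7: 0.35 × 82 = 28.700
  age 8: 0.27 × 143 = 38.610
  age 9: 0.16 × 193 = 30.880
Maximum at age 8 (38.610).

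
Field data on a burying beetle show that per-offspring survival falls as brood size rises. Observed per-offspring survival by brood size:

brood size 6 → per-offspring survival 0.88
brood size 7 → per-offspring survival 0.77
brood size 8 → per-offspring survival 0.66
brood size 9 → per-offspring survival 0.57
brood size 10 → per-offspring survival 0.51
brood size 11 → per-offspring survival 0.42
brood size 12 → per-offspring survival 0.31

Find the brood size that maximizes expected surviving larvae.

Expected surviving larvae = c × s(c):
  c=6: 6 × 0.88 = 5.280
  c=7: 7 × 0.77 = 5.390
  c=8: 8 × 0.66 = 5.280
  c=9: 9 × 0.57 = 5.130
  c=10: 10 × 0.51 = 5.100
  c=11: 11 × 0.42 = 4.620
  c=12: 12 × 0.31 = 3.720
Maximum at c = 7 (5.390 surviving larvae).

7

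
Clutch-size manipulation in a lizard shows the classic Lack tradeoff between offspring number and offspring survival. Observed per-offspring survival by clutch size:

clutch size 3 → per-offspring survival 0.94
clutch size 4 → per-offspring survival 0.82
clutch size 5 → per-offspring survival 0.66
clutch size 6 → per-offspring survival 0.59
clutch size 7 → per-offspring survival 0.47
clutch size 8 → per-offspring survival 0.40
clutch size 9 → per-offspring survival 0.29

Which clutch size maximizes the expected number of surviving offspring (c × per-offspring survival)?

6

Expected surviving offspring = c × s(c):
  c=3: 3 × 0.94 = 2.820
  c=4: 4 × 0.82 = 3.280
  c=5: 5 × 0.66 = 3.300
  c=6: 6 × 0.59 = 3.540
  c=7: 7 × 0.47 = 3.290
  c=8: 8 × 0.40 = 3.200
  c=9: 9 × 0.29 = 2.610
Maximum at c = 6 (3.540 surviving offspring).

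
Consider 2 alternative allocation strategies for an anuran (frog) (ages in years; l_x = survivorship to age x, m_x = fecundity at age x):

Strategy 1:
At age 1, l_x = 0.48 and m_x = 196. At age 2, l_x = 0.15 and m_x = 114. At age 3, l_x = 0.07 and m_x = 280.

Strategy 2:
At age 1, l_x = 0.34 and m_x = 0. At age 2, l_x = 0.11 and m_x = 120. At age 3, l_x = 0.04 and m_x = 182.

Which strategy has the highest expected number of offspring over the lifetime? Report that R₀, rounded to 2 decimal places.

130.78

Strategy 1: R₀ = 0.48×196 + 0.15×114 + 0.07×280 = 130.7800
Strategy 2: R₀ = 0.34×0 + 0.11×120 + 0.04×182 = 20.4800
Highest R₀: strategy 1 with 130.7800.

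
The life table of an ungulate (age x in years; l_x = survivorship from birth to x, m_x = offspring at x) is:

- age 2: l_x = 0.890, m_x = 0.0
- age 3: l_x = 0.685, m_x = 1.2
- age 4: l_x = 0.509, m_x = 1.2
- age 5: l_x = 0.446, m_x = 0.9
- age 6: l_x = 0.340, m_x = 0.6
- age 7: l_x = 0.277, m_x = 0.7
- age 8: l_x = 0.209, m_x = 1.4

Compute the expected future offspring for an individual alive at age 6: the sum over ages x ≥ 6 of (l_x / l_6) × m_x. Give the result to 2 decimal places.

2.03

l_6 = 0.340. Conditional survival from age 6 to x is l_x / l_6.
  x=6: (0.340/0.340) × 0.6 = 0.6000
  x=7: (0.277/0.340) × 0.7 = 0.5703
  x=8: (0.209/0.340) × 1.4 = 0.8606
Sum = 0.6000 + 0.5703 + 0.8606 = 2.0309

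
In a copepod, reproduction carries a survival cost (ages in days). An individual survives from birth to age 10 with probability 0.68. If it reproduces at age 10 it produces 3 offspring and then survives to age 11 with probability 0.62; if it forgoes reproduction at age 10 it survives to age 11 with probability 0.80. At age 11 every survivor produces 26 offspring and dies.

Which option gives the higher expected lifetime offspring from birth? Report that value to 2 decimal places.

breed at age 10: R₀ = 0.68 × (3 + 0.62 × 26) = 0.68 × 19.1200 = 13.0016
delay to age 11: R₀ = 0.68 × (0.80 × 26) = 0.68 × 20.8000 = 14.1440
Higher: delay to age 11 (14.1440).

14.14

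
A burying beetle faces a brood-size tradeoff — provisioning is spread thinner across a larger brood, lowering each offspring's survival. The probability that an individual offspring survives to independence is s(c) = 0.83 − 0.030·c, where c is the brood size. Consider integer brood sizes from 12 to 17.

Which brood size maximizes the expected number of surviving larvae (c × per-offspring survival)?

Expected surviving larvae = c × s(c):
  c=12: 12 × 0.470 = 5.640
  c=13: 13 × 0.440 = 5.720
  c=14: 14 × 0.410 = 5.740
  c=15: 15 × 0.380 = 5.700
  c=16: 16 × 0.350 = 5.600
  c=17: 17 × 0.320 = 5.440
Maximum at c = 14 (5.740 surviving larvae).

14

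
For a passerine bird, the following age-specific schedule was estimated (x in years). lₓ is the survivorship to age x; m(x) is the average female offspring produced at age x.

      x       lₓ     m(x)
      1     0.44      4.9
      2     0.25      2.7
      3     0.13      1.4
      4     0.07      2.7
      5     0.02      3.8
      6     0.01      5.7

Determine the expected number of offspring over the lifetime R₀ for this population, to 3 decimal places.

3.335

R₀ = Σ lₓ m(x):
  age 1: 0.44 × 4.9 = 2.1560
  age 2: 0.25 × 2.7 = 0.6750
  age 3: 0.13 × 1.4 = 0.1820
  age 4: 0.07 × 2.7 = 0.1890
  age 5: 0.02 × 3.8 = 0.0760
  age 6: 0.01 × 5.7 = 0.0570
R₀ = 2.1560 + 0.6750 + 0.1820 + 0.1890 + 0.0760 + 0.0570 = 3.3350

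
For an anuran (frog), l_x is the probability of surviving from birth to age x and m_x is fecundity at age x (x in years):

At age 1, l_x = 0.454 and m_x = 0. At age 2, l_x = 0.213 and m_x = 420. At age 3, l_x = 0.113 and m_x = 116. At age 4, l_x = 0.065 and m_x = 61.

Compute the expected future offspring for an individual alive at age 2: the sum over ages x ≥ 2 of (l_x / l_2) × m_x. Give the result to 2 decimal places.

l_2 = 0.213. Conditional survival from age 2 to x is l_x / l_2.
  x=2: (0.213/0.213) × 420 = 420.0000
  x=3: (0.113/0.213) × 116 = 61.5399
  x=4: (0.065/0.213) × 61 = 18.6150
Sum = 420.0000 + 61.5399 + 18.6150 = 500.1549

500.15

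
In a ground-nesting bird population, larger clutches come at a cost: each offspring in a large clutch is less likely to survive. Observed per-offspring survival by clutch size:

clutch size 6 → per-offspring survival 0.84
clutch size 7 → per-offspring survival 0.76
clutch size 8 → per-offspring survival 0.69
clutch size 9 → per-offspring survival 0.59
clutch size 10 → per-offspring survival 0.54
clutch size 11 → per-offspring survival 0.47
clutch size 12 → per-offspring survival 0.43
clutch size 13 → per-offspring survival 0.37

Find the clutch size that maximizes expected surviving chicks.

Expected surviving chicks = c × s(c):
  c=6: 6 × 0.84 = 5.040
  c=7: 7 × 0.76 = 5.320
  c=8: 8 × 0.69 = 5.520
  c=9: 9 × 0.59 = 5.310
  c=10: 10 × 0.54 = 5.400
  c=11: 11 × 0.47 = 5.170
  c=12: 12 × 0.43 = 5.160
  c=13: 13 × 0.37 = 4.810
Maximum at c = 8 (5.520 surviving chicks).

8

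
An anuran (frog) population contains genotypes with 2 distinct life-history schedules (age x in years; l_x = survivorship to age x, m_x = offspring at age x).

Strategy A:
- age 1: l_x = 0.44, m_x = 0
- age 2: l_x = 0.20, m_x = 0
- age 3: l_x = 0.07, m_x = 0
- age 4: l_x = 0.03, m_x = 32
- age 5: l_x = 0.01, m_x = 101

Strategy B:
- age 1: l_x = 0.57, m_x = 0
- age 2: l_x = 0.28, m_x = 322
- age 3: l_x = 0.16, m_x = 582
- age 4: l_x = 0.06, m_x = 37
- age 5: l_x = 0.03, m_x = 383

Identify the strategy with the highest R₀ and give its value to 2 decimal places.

Strategy A: R₀ = 0.44×0 + 0.20×0 + 0.07×0 + 0.03×32 + 0.01×101 = 1.9700
Strategy B: R₀ = 0.57×0 + 0.28×322 + 0.16×582 + 0.06×37 + 0.03×383 = 196.9900
Highest R₀: strategy B with 196.9900.

196.99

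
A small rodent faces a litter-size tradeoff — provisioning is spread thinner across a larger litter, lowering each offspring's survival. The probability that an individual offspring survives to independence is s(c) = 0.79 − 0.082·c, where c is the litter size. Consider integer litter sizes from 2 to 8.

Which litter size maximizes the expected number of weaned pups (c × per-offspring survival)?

5

Expected weaned pups = c × s(c):
  c=2: 2 × 0.626 = 1.252
  c=3: 3 × 0.544 = 1.632
  c=4: 4 × 0.462 = 1.848
  c=5: 5 × 0.380 = 1.900
  c=6: 6 × 0.298 = 1.788
  c=7: 7 × 0.216 = 1.512
  c=8: 8 × 0.134 = 1.072
Maximum at c = 5 (1.900 weaned pups).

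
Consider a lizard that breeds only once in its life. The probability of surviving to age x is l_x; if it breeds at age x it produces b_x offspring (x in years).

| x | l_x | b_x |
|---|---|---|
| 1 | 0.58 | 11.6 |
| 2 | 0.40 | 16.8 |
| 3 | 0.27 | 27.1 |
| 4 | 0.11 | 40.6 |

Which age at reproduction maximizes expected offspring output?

3

Expected offspring if breeding at age x = l_x × b_x:
  age 1: 0.58 × 11.6 = 6.728
  age 2: 0.40 × 16.8 = 6.720
  age 3: 0.27 × 27.1 = 7.317
  age 4: 0.11 × 40.6 = 4.466
Maximum at age 3 (7.317).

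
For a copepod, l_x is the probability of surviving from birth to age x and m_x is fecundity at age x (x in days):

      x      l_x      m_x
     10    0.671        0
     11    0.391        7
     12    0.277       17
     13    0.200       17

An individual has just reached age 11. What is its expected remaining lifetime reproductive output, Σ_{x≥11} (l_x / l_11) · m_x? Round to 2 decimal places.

27.74

l_11 = 0.391. Conditional survival from age 11 to x is l_x / l_11.
  x=11: (0.391/0.391) × 7 = 7.0000
  x=12: (0.277/0.391) × 17 = 12.0435
  x=13: (0.200/0.391) × 17 = 8.6957
Sum = 7.0000 + 12.0435 + 8.6957 = 27.7391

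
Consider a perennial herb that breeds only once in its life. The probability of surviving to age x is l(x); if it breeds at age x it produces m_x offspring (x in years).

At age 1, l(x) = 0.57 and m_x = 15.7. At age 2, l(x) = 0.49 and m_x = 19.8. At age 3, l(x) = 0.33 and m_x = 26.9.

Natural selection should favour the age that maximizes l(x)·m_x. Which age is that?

Expected offspring if breeding at age x = l(x) × m_x:
  age 1: 0.57 × 15.7 = 8.949
  age 2: 0.49 × 19.8 = 9.702
  age 3: 0.33 × 26.9 = 8.877
Maximum at age 2 (9.702).

2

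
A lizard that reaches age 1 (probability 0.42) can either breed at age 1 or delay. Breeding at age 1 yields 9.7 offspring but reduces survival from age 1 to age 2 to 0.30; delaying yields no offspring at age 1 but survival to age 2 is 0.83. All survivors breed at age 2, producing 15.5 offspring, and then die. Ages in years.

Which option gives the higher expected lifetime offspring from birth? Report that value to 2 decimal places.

6.03

breed at age 1: R₀ = 0.42 × (9.7 + 0.30 × 15.5) = 0.42 × 14.3500 = 6.0270
delay to age 2: R₀ = 0.42 × (0.83 × 15.5) = 0.42 × 12.8650 = 5.4033
Higher: breed at age 1 (6.0270).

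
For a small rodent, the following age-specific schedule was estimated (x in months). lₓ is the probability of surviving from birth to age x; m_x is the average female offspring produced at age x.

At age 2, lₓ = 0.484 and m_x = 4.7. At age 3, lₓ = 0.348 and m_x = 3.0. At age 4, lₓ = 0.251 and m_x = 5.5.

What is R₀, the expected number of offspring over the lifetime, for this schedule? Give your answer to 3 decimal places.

4.699

R₀ = Σ lₓ m_x:
  age 2: 0.484 × 4.7 = 2.2748
  age 3: 0.348 × 3.0 = 1.0440
  age 4: 0.251 × 5.5 = 1.3805
R₀ = 2.2748 + 1.0440 + 1.3805 = 4.6993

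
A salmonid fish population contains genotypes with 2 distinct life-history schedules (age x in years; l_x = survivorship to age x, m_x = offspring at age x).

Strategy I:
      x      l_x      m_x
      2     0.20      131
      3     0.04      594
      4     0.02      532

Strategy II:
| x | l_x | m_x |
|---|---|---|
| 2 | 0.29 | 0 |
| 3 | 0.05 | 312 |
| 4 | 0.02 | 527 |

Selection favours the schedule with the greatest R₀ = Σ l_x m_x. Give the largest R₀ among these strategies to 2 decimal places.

60.60

Strategy I: R₀ = 0.20×131 + 0.04×594 + 0.02×532 = 60.6000
Strategy II: R₀ = 0.29×0 + 0.05×312 + 0.02×527 = 26.1400
Highest R₀: strategy I with 60.6000.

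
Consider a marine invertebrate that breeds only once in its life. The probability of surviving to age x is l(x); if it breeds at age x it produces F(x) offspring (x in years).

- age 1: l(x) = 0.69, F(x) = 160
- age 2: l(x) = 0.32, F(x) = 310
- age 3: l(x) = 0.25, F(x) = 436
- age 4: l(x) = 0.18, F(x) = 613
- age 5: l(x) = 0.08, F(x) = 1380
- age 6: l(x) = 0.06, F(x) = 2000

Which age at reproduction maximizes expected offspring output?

6

Expected offspring if breeding at age x = l(x) × F(x):
  age 1: 0.69 × 160 = 110.400
  age 2: 0.32 × 310 = 99.200
  age 3: 0.25 × 436 = 109.000
  age 4: 0.18 × 613 = 110.340
  age 5: 0.08 × 1380 = 110.400
  age 6: 0.06 × 2000 = 120.000
Maximum at age 6 (120.000).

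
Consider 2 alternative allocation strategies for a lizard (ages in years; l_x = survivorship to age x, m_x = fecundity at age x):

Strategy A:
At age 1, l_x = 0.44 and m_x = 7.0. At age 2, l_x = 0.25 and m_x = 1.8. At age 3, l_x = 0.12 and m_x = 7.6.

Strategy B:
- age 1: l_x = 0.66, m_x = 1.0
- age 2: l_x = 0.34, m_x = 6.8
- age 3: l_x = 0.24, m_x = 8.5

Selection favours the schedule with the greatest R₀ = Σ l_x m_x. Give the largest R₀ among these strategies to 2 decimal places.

Strategy A: R₀ = 0.44×7.0 + 0.25×1.8 + 0.12×7.6 = 4.4420
Strategy B: R₀ = 0.66×1.0 + 0.34×6.8 + 0.24×8.5 = 5.0120
Highest R₀: strategy B with 5.0120.

5.01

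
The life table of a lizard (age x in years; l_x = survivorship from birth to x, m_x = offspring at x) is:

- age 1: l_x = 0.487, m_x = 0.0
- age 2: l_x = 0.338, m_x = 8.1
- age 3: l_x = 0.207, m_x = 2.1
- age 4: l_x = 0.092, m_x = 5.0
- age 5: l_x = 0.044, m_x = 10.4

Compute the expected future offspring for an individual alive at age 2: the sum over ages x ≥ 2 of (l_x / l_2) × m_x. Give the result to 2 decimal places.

l_2 = 0.338. Conditional survival from age 2 to x is l_x / l_2.
  x=2: (0.338/0.338) × 8.1 = 8.1000
  x=3: (0.207/0.338) × 2.1 = 1.2861
  x=4: (0.092/0.338) × 5.0 = 1.3609
  x=5: (0.044/0.338) × 10.4 = 1.3538
Sum = 8.1000 + 1.2861 + 1.3609 + 1.3538 = 12.1009

12.10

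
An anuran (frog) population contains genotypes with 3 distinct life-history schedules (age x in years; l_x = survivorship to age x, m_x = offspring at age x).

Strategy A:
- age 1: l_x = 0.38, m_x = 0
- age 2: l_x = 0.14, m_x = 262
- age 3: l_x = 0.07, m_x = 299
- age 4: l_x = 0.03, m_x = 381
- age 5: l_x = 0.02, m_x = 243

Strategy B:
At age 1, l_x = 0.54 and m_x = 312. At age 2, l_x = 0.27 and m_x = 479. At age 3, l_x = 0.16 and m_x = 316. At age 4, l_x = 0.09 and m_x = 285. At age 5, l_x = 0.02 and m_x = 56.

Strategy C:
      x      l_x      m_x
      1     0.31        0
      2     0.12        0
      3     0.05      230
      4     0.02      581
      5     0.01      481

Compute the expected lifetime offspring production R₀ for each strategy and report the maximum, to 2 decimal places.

Strategy A: R₀ = 0.38×0 + 0.14×262 + 0.07×299 + 0.03×381 + 0.02×243 = 73.9000
Strategy B: R₀ = 0.54×312 + 0.27×479 + 0.16×316 + 0.09×285 + 0.02×56 = 375.1400
Strategy C: R₀ = 0.31×0 + 0.12×0 + 0.05×230 + 0.02×581 + 0.01×481 = 27.9300
Highest R₀: strategy B with 375.1400.

375.14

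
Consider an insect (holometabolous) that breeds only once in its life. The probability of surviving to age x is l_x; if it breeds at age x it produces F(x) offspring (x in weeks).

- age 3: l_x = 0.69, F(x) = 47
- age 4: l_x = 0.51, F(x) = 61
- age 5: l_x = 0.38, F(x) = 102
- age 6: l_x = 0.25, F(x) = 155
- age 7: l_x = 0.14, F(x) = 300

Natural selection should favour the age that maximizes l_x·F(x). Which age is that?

7

Expected offspring if breeding at age x = l_x × F(x):
  age 3: 0.69 × 47 = 32.430
  age 4: 0.51 × 61 = 31.110
  age 5: 0.38 × 102 = 38.760
  age 6: 0.25 × 155 = 38.750
  age 7: 0.14 × 300 = 42.000
Maximum at age 7 (42.000).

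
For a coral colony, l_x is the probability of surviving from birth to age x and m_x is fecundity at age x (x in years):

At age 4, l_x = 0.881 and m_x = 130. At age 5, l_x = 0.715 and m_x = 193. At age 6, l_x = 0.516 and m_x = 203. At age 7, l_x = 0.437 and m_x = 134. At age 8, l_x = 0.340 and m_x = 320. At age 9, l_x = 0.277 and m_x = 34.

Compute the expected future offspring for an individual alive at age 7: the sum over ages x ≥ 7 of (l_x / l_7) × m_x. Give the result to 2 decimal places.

404.52

l_7 = 0.437. Conditional survival from age 7 to x is l_x / l_7.
  x=7: (0.437/0.437) × 134 = 134.0000
  x=8: (0.340/0.437) × 320 = 248.9703
  x=9: (0.277/0.437) × 34 = 21.5515
Sum = 134.0000 + 248.9703 + 21.5515 = 404.5217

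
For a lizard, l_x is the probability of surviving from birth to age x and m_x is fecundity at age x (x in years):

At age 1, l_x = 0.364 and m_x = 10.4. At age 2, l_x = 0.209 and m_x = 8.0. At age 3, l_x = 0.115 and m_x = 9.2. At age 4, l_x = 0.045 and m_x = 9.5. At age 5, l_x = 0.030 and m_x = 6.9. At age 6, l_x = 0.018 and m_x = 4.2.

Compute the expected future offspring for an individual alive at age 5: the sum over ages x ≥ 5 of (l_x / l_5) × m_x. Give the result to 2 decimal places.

l_5 = 0.030. Conditional survival from age 5 to x is l_x / l_5.
  x=5: (0.030/0.030) × 6.9 = 6.9000
  x=6: (0.018/0.030) × 4.2 = 2.5200
Sum = 6.9000 + 2.5200 = 9.4200

9.42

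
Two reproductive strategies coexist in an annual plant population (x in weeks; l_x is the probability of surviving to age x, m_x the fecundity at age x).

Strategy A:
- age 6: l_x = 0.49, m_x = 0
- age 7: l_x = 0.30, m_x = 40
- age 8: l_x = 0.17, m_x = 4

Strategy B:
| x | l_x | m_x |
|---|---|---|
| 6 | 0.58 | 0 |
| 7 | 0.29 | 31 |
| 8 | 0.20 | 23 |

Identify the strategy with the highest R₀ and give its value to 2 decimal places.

13.59

Strategy A: R₀ = 0.49×0 + 0.30×40 + 0.17×4 = 12.6800
Strategy B: R₀ = 0.58×0 + 0.29×31 + 0.20×23 = 13.5900
Highest R₀: strategy B with 13.5900.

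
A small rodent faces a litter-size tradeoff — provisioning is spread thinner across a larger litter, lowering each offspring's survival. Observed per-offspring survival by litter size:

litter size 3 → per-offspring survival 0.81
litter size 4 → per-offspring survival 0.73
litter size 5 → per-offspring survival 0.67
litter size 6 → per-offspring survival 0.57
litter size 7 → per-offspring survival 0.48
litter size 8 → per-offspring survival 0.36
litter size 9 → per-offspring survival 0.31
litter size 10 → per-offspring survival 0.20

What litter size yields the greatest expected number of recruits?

Expected recruits = c × s(c):
  c=3: 3 × 0.81 = 2.430
  c=4: 4 × 0.73 = 2.920
  c=5: 5 × 0.67 = 3.350
  c=6: 6 × 0.57 = 3.420
  c=7: 7 × 0.48 = 3.360
  c=8: 8 × 0.36 = 2.880
  c=9: 9 × 0.31 = 2.790
  c=10: 10 × 0.20 = 2.000
Maximum at c = 6 (3.420 recruits).

6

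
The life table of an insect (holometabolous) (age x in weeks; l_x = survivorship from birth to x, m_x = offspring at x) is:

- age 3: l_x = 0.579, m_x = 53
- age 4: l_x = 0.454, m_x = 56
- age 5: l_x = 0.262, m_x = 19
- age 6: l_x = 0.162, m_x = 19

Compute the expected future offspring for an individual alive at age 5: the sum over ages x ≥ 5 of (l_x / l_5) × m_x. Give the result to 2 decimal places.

l_5 = 0.262. Conditional survival from age 5 to x is l_x / l_5.
  x=5: (0.262/0.262) × 19 = 19.0000
  x=6: (0.162/0.262) × 19 = 11.7481
Sum = 19.0000 + 11.7481 = 30.7481

30.75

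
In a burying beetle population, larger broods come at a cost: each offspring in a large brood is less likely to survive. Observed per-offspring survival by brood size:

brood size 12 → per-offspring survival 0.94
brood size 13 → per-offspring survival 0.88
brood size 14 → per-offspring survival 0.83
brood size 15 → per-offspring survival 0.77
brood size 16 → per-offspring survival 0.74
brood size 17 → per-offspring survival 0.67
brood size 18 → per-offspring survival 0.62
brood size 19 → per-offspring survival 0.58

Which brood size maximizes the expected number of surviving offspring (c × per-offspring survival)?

Expected surviving offspring = c × s(c):
  c=12: 12 × 0.94 = 11.280
  c=13: 13 × 0.88 = 11.440
  c=14: 14 × 0.83 = 11.620
  c=15: 15 × 0.77 = 11.550
  c=16: 16 × 0.74 = 11.840
  c=17: 17 × 0.67 = 11.390
  c=18: 18 × 0.62 = 11.160
  c=19: 19 × 0.58 = 11.020
Maximum at c = 16 (11.840 surviving offspring).

16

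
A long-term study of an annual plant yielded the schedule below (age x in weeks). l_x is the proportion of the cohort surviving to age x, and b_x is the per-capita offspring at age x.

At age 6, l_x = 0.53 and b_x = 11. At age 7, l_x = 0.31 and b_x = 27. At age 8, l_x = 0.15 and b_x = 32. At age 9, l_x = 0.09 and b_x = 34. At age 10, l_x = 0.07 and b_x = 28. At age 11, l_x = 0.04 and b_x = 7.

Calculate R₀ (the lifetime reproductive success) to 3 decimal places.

24.300

R₀ = Σ l_x b_x:
  age 6: 0.53 × 11 = 5.8300
  age 7: 0.31 × 27 = 8.3700
  age 8: 0.15 × 32 = 4.8000
  age 9: 0.09 × 34 = 3.0600
  age 10: 0.07 × 28 = 1.9600
  age 11: 0.04 × 7 = 0.2800
R₀ = 5.8300 + 8.3700 + 4.8000 + 3.0600 + 1.9600 + 0.2800 = 24.3000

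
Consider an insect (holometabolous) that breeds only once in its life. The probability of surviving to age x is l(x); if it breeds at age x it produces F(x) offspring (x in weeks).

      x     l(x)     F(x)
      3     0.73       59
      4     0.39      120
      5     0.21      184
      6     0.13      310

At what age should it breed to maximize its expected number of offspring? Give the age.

4

Expected offspring if breeding at age x = l(x) × F(x):
  age 3: 0.73 × 59 = 43.070
  age 4: 0.39 × 120 = 46.800
  age 5: 0.21 × 184 = 38.640
  age 6: 0.13 × 310 = 40.300
Maximum at age 4 (46.800).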